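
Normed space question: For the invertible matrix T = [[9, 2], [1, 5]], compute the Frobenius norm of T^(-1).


det(T) = 9*5 - 2*1 = 43
T^(-1) = (1/43) * [[5, -2], [-1, 9]] = [[0.1163, -0.0465], [-0.0233, 0.2093]]
||T^(-1)||_F^2 = 0.1163^2 + (-0.0465)^2 + (-0.0233)^2 + 0.2093^2 = 0.0600
||T^(-1)||_F = sqrt(0.0600) = 0.2450

0.2450


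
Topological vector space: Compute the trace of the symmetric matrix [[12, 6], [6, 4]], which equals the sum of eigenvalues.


For a self-adjoint (symmetric) matrix, the eigenvalues are real.
The sum of eigenvalues equals the trace of the matrix.
trace = 12 + 4 = 16

16


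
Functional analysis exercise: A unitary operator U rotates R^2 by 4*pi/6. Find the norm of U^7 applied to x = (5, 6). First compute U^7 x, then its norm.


U is a rotation by theta = 4*pi/6
U^7 = rotation by 7*theta = 28*pi/6 = 4*pi/6 (mod 2*pi)
cos(4*pi/6) = -0.5000, sin(4*pi/6) = 0.8660
U^7 x = (-0.5000 * 5 - 0.8660 * 6, 0.8660 * 5 + -0.5000 * 6)
= (-7.6962, 1.3301)
||U^7 x|| = sqrt((-7.6962)^2 + 1.3301^2) = sqrt(61.0000) = 7.8102

7.8102


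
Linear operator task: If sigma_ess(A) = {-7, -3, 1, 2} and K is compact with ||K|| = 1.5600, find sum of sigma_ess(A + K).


By Weyl's theorem, the essential spectrum is invariant under compact perturbations.
sigma_ess(A + K) = sigma_ess(A) = {-7, -3, 1, 2}
Sum = -7 + -3 + 1 + 2 = -7

-7


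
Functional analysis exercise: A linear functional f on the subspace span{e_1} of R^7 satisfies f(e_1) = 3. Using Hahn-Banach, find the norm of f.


The norm of f is given by ||f|| = sup_{||x||=1} |f(x)|.
On span{e_1}, ||e_1|| = 1, so ||f|| = |f(e_1)| / ||e_1||
= |3| / 1 = 3.0000

3.0000


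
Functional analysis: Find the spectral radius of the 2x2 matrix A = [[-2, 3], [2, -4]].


For a 2x2 matrix, eigenvalues satisfy lambda^2 - (trace)*lambda + det = 0
trace = -2 + -4 = -6
det = -2*-4 - 3*2 = 2
discriminant = (-6)^2 - 4*(2) = 28
spectral radius = max |eigenvalue| = 5.6458

5.6458


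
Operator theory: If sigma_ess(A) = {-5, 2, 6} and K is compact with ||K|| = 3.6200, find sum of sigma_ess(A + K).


By Weyl's theorem, the essential spectrum is invariant under compact perturbations.
sigma_ess(A + K) = sigma_ess(A) = {-5, 2, 6}
Sum = -5 + 2 + 6 = 3

3


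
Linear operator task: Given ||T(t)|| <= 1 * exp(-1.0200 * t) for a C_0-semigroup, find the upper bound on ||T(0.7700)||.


||T(0.7700)|| <= 1 * exp(-1.0200 * 0.7700)
= 1 * exp(-0.7854)
= 1 * 0.4559
= 0.4559

0.4559


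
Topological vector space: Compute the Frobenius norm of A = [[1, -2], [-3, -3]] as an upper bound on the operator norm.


||A||_F^2 = sum a_ij^2
= 1^2 + (-2)^2 + (-3)^2 + (-3)^2
= 1 + 4 + 9 + 9 = 23
||A||_F = sqrt(23) = 4.7958

4.7958


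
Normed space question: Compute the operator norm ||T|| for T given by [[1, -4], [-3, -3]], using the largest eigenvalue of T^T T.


A^T A = [[10, 5], [5, 25]]
trace(A^T A) = 35, det(A^T A) = 225
discriminant = 35^2 - 4*225 = 325
Largest eigenvalue of A^T A = (trace + sqrt(disc))/2 = 26.5139
||T|| = sqrt(26.5139) = 5.1492

5.1492


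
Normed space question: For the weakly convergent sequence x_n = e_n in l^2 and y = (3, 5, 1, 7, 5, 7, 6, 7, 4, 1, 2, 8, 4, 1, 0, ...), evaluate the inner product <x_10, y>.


x_10 = e_10 is the standard basis vector with 1 in position 10.
<x_10, y> = y_10 = 1
As n -> infinity, <x_n, y> -> 0, confirming weak convergence of (x_n) to 0.

1


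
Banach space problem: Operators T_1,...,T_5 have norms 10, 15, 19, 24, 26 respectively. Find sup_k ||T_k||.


By the Uniform Boundedness Principle, the supremum of norms is finite.
sup_k ||T_k|| = max(10, 15, 19, 24, 26) = 26

26


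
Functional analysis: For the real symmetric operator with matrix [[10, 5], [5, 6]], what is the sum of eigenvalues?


For a self-adjoint (symmetric) matrix, the eigenvalues are real.
The sum of eigenvalues equals the trace of the matrix.
trace = 10 + 6 = 16

16


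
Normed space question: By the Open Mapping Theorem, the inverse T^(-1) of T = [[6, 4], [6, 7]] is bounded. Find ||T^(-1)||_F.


det(T) = 6*7 - 4*6 = 18
T^(-1) = (1/18) * [[7, -4], [-6, 6]] = [[0.3889, -0.2222], [-0.3333, 0.3333]]
||T^(-1)||_F^2 = 0.3889^2 + (-0.2222)^2 + (-0.3333)^2 + 0.3333^2 = 0.4228
||T^(-1)||_F = sqrt(0.4228) = 0.6503

0.6503


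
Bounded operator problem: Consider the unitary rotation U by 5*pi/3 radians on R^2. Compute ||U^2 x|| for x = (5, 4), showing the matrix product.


U is a rotation by theta = 5*pi/3
U^2 = rotation by 2*theta = 10*pi/3 = 4*pi/3 (mod 2*pi)
cos(4*pi/3) = -0.5000, sin(4*pi/3) = -0.8660
U^2 x = (-0.5000 * 5 - -0.8660 * 4, -0.8660 * 5 + -0.5000 * 4)
= (0.9641, -6.3301)
||U^2 x|| = sqrt(0.9641^2 + (-6.3301)^2) = sqrt(41.0000) = 6.4031

6.4031


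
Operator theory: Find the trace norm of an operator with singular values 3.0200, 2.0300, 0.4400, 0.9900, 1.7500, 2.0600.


The nuclear norm is the sum of all singular values.
||T||_1 = 3.0200 + 2.0300 + 0.4400 + 0.9900 + 1.7500 + 2.0600
= 10.2900

10.2900


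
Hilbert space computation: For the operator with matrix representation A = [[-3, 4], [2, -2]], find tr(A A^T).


trace(A * A^T) = sum of squares of all entries
= (-3)^2 + 4^2 + 2^2 + (-2)^2
= 9 + 16 + 4 + 4
= 33

33


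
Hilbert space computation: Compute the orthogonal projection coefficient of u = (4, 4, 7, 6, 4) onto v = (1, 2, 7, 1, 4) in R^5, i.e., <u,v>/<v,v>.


Computing <u,v> = 4*1 + 4*2 + 7*7 + 6*1 + 4*4 = 83
Computing <v,v> = 1^2 + 2^2 + 7^2 + 1^2 + 4^2 = 71
Projection coefficient = 83/71 = 1.1690

1.1690


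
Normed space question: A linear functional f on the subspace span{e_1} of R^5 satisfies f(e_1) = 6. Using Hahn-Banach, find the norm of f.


The norm of f is given by ||f|| = sup_{||x||=1} |f(x)|.
On span{e_1}, ||e_1|| = 1, so ||f|| = |f(e_1)| / ||e_1||
= |6| / 1 = 6.0000

6.0000


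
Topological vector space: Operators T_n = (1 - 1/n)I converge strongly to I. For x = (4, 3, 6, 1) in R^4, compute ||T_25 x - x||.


T_25 x - x = (1 - 1/25)x - x = -x/25
||x|| = sqrt(62) = 7.8740
||T_25 x - x|| = ||x||/25 = 7.8740/25 = 0.3150

0.3150


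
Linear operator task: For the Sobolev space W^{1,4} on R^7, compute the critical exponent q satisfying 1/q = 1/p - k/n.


Using the Sobolev embedding formula: 1/q = 1/p - k/n
1/q = 1/4 - 1/7 = 3/28
q = 1/(3/28) = 28/3 = 9.3333

9.3333


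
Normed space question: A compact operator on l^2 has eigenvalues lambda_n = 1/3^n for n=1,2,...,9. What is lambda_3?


The eigenvalue formula gives lambda_3 = 1/3^3
= 1/27
= 0.0370

0.0370


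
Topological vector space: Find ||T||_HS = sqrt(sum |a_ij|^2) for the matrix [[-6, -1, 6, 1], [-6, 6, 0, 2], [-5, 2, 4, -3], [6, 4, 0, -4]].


The Hilbert-Schmidt norm is sqrt(sum of squares of all entries).
Sum of squares = (-6)^2 + (-1)^2 + 6^2 + 1^2 + (-6)^2 + 6^2 + 0^2 + 2^2 + (-5)^2 + 2^2 + 4^2 + (-3)^2 + 6^2 + 4^2 + 0^2 + (-4)^2
= 36 + 1 + 36 + 1 + 36 + 36 + 0 + 4 + 25 + 4 + 16 + 9 + 36 + 16 + 0 + 16 = 272
||T||_HS = sqrt(272) = 16.4924

16.4924


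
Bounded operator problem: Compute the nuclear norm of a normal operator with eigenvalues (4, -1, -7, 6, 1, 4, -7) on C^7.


For a normal operator, singular values equal |eigenvalues|.
Trace norm = sum |lambda_i| = 4 + 1 + 7 + 6 + 1 + 4 + 7
= 30

30


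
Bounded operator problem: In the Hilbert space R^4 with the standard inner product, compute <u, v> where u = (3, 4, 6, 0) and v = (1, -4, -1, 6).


Computing the standard inner product <u, v> = sum u_i * v_i
= 3*1 + 4*-4 + 6*-1 + 0*6
= 3 + -16 + -6 + 0
= -19

-19


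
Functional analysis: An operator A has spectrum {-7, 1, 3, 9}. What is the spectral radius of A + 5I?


Spectrum of A + 5I = {-2, 6, 8, 14}
Spectral radius = max |lambda| over the shifted spectrum
= max(2, 6, 8, 14) = 14

14


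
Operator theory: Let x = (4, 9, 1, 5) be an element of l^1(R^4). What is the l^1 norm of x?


The l^1 norm equals the sum of absolute values of all components.
||x||_1 = 4 + 9 + 1 + 5
= 19

19.0000


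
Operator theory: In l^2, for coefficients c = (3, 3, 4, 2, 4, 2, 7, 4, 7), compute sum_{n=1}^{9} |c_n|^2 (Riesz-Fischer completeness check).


sum |c_n|^2 = 3^2 + 3^2 + 4^2 + 2^2 + 4^2 + 2^2 + 7^2 + 4^2 + 7^2
= 9 + 9 + 16 + 4 + 16 + 4 + 49 + 16 + 49
= 172

172


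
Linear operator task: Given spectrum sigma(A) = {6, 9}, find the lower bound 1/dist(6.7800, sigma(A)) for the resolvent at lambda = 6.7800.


dist(6.7800, {6, 9}) = min(|6.7800 - 6|, |6.7800 - 9|)
= min(0.7800, 2.2200) = 0.7800
Resolvent bound = 1/0.7800 = 1.2821

1.2821


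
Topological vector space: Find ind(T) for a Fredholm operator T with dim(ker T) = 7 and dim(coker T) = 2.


The Fredholm index is defined as ind(T) = dim(ker T) - dim(coker T)
= 7 - 2
= 5

5


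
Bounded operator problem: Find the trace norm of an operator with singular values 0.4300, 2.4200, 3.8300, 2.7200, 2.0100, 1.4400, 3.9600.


The nuclear norm is the sum of all singular values.
||T||_1 = 0.4300 + 2.4200 + 3.8300 + 2.7200 + 2.0100 + 1.4400 + 3.9600
= 16.8100

16.8100


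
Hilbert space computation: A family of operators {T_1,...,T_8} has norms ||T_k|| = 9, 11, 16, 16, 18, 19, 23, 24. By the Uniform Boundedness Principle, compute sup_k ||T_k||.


By the Uniform Boundedness Principle, the supremum of norms is finite.
sup_k ||T_k|| = max(9, 11, 16, 16, 18, 19, 23, 24) = 24

24


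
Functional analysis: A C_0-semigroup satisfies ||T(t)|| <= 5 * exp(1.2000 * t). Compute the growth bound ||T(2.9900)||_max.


||T(2.9900)|| <= 5 * exp(1.2000 * 2.9900)
= 5 * exp(3.5880)
= 5 * 36.1617
= 180.8084

180.8084


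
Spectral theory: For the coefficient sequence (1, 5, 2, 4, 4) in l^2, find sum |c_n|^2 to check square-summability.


sum |c_n|^2 = 1^2 + 5^2 + 2^2 + 4^2 + 4^2
= 1 + 25 + 4 + 16 + 16
= 62

62


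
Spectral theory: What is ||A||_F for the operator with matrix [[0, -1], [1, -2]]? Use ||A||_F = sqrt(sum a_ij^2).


||A||_F^2 = sum a_ij^2
= 0^2 + (-1)^2 + 1^2 + (-2)^2
= 0 + 1 + 1 + 4 = 6
||A||_F = sqrt(6) = 2.4495

2.4495


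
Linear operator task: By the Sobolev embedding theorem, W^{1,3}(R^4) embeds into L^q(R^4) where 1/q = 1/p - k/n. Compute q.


Using the Sobolev embedding formula: 1/q = 1/p - k/n
1/q = 1/3 - 1/4 = 1/12
q = 1/(1/12) = 12

12.0000


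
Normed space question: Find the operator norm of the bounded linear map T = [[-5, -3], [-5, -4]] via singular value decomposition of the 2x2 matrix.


A^T A = [[50, 35], [35, 25]]
trace(A^T A) = 75, det(A^T A) = 25
discriminant = 75^2 - 4*25 = 5525
Largest eigenvalue of A^T A = (trace + sqrt(disc))/2 = 74.6652
||T|| = sqrt(74.6652) = 8.6409

8.6409


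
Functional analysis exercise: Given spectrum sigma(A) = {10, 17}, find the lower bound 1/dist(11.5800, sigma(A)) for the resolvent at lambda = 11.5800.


dist(11.5800, {10, 17}) = min(|11.5800 - 10|, |11.5800 - 17|)
= min(1.5800, 5.4200) = 1.5800
Resolvent bound = 1/1.5800 = 0.6329

0.6329


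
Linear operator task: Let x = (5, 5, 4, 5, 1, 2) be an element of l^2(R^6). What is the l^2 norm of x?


The l^2 norm = (sum |x_i|^2)^(1/2)
Sum of 2th powers = 25 + 25 + 16 + 25 + 1 + 4 = 96
||x||_2 = (96)^(1/2) = 9.7980

9.7980


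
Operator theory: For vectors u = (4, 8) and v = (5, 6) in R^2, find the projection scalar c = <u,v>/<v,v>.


Computing <u,v> = 4*5 + 8*6 = 68
Computing <v,v> = 5^2 + 6^2 = 61
Projection coefficient = 68/61 = 1.1148

1.1148


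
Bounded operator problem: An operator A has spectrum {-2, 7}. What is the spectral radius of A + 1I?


Spectrum of A + 1I = {-1, 8}
Spectral radius = max |lambda| over the shifted spectrum
= max(1, 8) = 8

8


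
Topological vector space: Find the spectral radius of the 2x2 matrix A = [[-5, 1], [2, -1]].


For a 2x2 matrix, eigenvalues satisfy lambda^2 - (trace)*lambda + det = 0
trace = -5 + -1 = -6
det = -5*-1 - 1*2 = 3
discriminant = (-6)^2 - 4*(3) = 24
spectral radius = max |eigenvalue| = 5.4495

5.4495


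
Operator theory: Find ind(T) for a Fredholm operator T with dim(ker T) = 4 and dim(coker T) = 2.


The Fredholm index is defined as ind(T) = dim(ker T) - dim(coker T)
= 4 - 2
= 2

2


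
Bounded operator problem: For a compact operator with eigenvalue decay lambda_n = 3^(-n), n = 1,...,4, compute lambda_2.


The eigenvalue formula gives lambda_2 = 1/3^2
= 1/9
= 0.1111

0.1111


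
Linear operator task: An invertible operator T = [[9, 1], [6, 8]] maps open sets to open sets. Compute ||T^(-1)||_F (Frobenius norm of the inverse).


det(T) = 9*8 - 1*6 = 66
T^(-1) = (1/66) * [[8, -1], [-6, 9]] = [[0.1212, -0.0152], [-0.0909, 0.1364]]
||T^(-1)||_F^2 = 0.1212^2 + (-0.0152)^2 + (-0.0909)^2 + 0.1364^2 = 0.0418
||T^(-1)||_F = sqrt(0.0418) = 0.2044

0.2044


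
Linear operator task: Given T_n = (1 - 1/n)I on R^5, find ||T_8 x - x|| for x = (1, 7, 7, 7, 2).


T_8 x - x = (1 - 1/8)x - x = -x/8
||x|| = sqrt(152) = 12.3288
||T_8 x - x|| = ||x||/8 = 12.3288/8 = 1.5411

1.5411


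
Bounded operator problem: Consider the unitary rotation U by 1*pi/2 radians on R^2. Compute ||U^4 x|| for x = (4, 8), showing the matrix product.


U is a rotation by theta = 1*pi/2
U^4 = rotation by 4*theta = 4*pi/2 = 0*pi/2 (mod 2*pi)
cos(0*pi/2) = 1.0000, sin(0*pi/2) = 0.0000
U^4 x = (1.0000 * 4 - 0.0000 * 8, 0.0000 * 4 + 1.0000 * 8)
= (4.0000, 8.0000)
||U^4 x|| = sqrt(4.0000^2 + 8.0000^2) = sqrt(80.0000) = 8.9443

8.9443


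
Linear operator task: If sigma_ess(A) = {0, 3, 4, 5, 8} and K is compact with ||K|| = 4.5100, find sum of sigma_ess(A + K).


By Weyl's theorem, the essential spectrum is invariant under compact perturbations.
sigma_ess(A + K) = sigma_ess(A) = {0, 3, 4, 5, 8}
Sum = 0 + 3 + 4 + 5 + 8 = 20

20


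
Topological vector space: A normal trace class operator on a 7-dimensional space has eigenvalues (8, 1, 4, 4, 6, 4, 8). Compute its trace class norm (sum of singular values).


For a normal operator, singular values equal |eigenvalues|.
Trace norm = sum |lambda_i| = 8 + 1 + 4 + 4 + 6 + 4 + 8
= 35

35


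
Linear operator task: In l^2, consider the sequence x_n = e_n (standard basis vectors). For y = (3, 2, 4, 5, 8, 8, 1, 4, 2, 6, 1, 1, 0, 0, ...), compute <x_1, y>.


x_1 = e_1 is the standard basis vector with 1 in position 1.
<x_1, y> = y_1 = 3
As n -> infinity, <x_n, y> -> 0, confirming weak convergence of (x_n) to 0.

3


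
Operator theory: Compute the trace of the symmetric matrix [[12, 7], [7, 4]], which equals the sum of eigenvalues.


For a self-adjoint (symmetric) matrix, the eigenvalues are real.
The sum of eigenvalues equals the trace of the matrix.
trace = 12 + 4 = 16

16


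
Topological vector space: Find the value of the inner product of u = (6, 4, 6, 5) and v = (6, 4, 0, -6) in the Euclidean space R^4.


Computing the standard inner product <u, v> = sum u_i * v_i
= 6*6 + 4*4 + 6*0 + 5*-6
= 36 + 16 + 0 + -30
= 22

22


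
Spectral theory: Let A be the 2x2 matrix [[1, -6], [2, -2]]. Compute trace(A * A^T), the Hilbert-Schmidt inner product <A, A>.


trace(A * A^T) = sum of squares of all entries
= 1^2 + (-6)^2 + 2^2 + (-2)^2
= 1 + 36 + 4 + 4
= 45

45


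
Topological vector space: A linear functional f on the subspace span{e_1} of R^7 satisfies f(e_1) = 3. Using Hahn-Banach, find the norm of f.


The norm of f is given by ||f|| = sup_{||x||=1} |f(x)|.
On span{e_1}, ||e_1|| = 1, so ||f|| = |f(e_1)| / ||e_1||
= |3| / 1 = 3.0000

3.0000


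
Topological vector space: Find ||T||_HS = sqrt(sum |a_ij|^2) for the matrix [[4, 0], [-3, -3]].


The Hilbert-Schmidt norm is sqrt(sum of squares of all entries).
Sum of squares = 4^2 + 0^2 + (-3)^2 + (-3)^2
= 16 + 0 + 9 + 9 = 34
||T||_HS = sqrt(34) = 5.8310

5.8310


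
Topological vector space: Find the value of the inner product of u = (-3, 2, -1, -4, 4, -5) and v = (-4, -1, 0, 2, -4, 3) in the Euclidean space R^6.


Computing the standard inner product <u, v> = sum u_i * v_i
= -3*-4 + 2*-1 + -1*0 + -4*2 + 4*-4 + -5*3
= 12 + -2 + 0 + -8 + -16 + -15
= -29

-29


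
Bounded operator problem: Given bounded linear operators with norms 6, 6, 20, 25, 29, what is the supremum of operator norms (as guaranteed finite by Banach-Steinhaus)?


By the Uniform Boundedness Principle, the supremum of norms is finite.
sup_k ||T_k|| = max(6, 6, 20, 25, 29) = 29

29


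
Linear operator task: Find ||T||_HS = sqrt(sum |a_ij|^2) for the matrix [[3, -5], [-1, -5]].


The Hilbert-Schmidt norm is sqrt(sum of squares of all entries).
Sum of squares = 3^2 + (-5)^2 + (-1)^2 + (-5)^2
= 9 + 25 + 1 + 25 = 60
||T||_HS = sqrt(60) = 7.7460

7.7460


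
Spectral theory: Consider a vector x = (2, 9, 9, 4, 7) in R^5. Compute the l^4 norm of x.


The l^4 norm = (sum |x_i|^4)^(1/4)
Sum of 4th powers = 16 + 6561 + 6561 + 256 + 2401 = 15795
||x||_4 = (15795)^(1/4) = 11.2106

11.2106


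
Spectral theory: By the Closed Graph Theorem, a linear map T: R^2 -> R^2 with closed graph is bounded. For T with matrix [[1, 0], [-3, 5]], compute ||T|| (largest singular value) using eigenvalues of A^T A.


A^T A = [[10, -15], [-15, 25]]
trace(A^T A) = 35, det(A^T A) = 25
discriminant = 35^2 - 4*25 = 1125
Largest eigenvalue of A^T A = (trace + sqrt(disc))/2 = 34.2705
||T|| = sqrt(34.2705) = 5.8541

5.8541


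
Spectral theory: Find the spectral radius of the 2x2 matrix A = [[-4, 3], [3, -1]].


For a 2x2 matrix, eigenvalues satisfy lambda^2 - (trace)*lambda + det = 0
trace = -4 + -1 = -5
det = -4*-1 - 3*3 = -5
discriminant = (-5)^2 - 4*(-5) = 45
spectral radius = max |eigenvalue| = 5.8541

5.8541


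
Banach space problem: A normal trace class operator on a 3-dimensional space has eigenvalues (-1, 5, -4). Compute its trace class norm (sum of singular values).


For a normal operator, singular values equal |eigenvalues|.
Trace norm = sum |lambda_i| = 1 + 5 + 4
= 10

10


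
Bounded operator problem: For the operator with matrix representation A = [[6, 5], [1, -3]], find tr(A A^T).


trace(A * A^T) = sum of squares of all entries
= 6^2 + 5^2 + 1^2 + (-3)^2
= 36 + 25 + 1 + 9
= 71

71


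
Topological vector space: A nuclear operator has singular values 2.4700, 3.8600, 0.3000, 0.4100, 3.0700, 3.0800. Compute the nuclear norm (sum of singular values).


The nuclear norm is the sum of all singular values.
||T||_1 = 2.4700 + 3.8600 + 0.3000 + 0.4100 + 3.0700 + 3.0800
= 13.1900

13.1900


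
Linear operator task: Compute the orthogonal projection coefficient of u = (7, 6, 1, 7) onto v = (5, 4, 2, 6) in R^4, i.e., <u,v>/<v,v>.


Computing <u,v> = 7*5 + 6*4 + 1*2 + 7*6 = 103
Computing <v,v> = 5^2 + 4^2 + 2^2 + 6^2 = 81
Projection coefficient = 103/81 = 1.2716

1.2716


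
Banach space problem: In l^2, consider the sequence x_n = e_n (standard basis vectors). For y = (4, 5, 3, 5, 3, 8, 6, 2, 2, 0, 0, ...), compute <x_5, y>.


x_5 = e_5 is the standard basis vector with 1 in position 5.
<x_5, y> = y_5 = 3
As n -> infinity, <x_n, y> -> 0, confirming weak convergence of (x_n) to 0.

3


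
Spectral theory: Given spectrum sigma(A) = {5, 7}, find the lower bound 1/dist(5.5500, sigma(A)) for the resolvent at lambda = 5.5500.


dist(5.5500, {5, 7}) = min(|5.5500 - 5|, |5.5500 - 7|)
= min(0.5500, 1.4500) = 0.5500
Resolvent bound = 1/0.5500 = 1.8182

1.8182


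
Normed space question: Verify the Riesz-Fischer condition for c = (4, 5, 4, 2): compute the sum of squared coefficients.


sum |c_n|^2 = 4^2 + 5^2 + 4^2 + 2^2
= 16 + 25 + 16 + 4
= 61

61


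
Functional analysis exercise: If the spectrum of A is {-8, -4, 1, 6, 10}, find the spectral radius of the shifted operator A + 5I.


Spectrum of A + 5I = {-3, 1, 6, 11, 15}
Spectral radius = max |lambda| over the shifted spectrum
= max(3, 1, 6, 11, 15) = 15

15


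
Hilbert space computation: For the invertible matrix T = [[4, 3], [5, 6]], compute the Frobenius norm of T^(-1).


det(T) = 4*6 - 3*5 = 9
T^(-1) = (1/9) * [[6, -3], [-5, 4]] = [[0.6667, -0.3333], [-0.5556, 0.4444]]
||T^(-1)||_F^2 = 0.6667^2 + (-0.3333)^2 + (-0.5556)^2 + 0.4444^2 = 1.0617
||T^(-1)||_F = sqrt(1.0617) = 1.0304

1.0304


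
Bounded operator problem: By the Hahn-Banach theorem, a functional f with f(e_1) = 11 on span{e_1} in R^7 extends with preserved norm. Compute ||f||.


The norm of f is given by ||f|| = sup_{||x||=1} |f(x)|.
On span{e_1}, ||e_1|| = 1, so ||f|| = |f(e_1)| / ||e_1||
= |11| / 1 = 11.0000

11.0000


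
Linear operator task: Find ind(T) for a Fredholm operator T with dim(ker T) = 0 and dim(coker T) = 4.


The Fredholm index is defined as ind(T) = dim(ker T) - dim(coker T)
= 0 - 4
= -4

-4


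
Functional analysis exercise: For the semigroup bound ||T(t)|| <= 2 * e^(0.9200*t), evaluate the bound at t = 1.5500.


||T(1.5500)|| <= 2 * exp(0.9200 * 1.5500)
= 2 * exp(1.4260)
= 2 * 4.1620
= 8.3240

8.3240


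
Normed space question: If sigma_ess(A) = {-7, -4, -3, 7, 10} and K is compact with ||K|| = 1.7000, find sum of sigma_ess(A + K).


By Weyl's theorem, the essential spectrum is invariant under compact perturbations.
sigma_ess(A + K) = sigma_ess(A) = {-7, -4, -3, 7, 10}
Sum = -7 + -4 + -3 + 7 + 10 = 3

3


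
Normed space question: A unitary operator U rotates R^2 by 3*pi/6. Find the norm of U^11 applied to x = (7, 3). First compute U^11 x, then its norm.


U is a rotation by theta = 3*pi/6
U^11 = rotation by 11*theta = 33*pi/6 = 9*pi/6 (mod 2*pi)
cos(9*pi/6) = 0.0000, sin(9*pi/6) = -1.0000
U^11 x = (0.0000 * 7 - -1.0000 * 3, -1.0000 * 7 + 0.0000 * 3)
= (3.0000, -7.0000)
||U^11 x|| = sqrt(3.0000^2 + (-7.0000)^2) = sqrt(58.0000) = 7.6158

7.6158


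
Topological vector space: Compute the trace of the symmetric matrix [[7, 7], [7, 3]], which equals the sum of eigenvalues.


For a self-adjoint (symmetric) matrix, the eigenvalues are real.
The sum of eigenvalues equals the trace of the matrix.
trace = 7 + 3 = 10

10


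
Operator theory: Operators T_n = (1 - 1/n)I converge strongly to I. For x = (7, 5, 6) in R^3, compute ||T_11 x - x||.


T_11 x - x = (1 - 1/11)x - x = -x/11
||x|| = sqrt(110) = 10.4881
||T_11 x - x|| = ||x||/11 = 10.4881/11 = 0.9535

0.9535


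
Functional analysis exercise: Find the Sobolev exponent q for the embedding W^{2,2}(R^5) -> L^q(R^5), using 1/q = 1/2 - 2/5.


Using the Sobolev embedding formula: 1/q = 1/p - k/n
1/q = 1/2 - 2/5 = 1/10
q = 1/(1/10) = 10

10.0000


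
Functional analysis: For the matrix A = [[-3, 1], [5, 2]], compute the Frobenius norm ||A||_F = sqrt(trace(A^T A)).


||A||_F^2 = sum a_ij^2
= (-3)^2 + 1^2 + 5^2 + 2^2
= 9 + 1 + 25 + 4 = 39
||A||_F = sqrt(39) = 6.2450

6.2450


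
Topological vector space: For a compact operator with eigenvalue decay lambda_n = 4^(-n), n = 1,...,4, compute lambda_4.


The eigenvalue formula gives lambda_4 = 1/4^4
= 1/256
= 0.0039

0.0039


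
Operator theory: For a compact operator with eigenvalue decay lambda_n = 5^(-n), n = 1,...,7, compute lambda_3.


The eigenvalue formula gives lambda_3 = 1/5^3
= 1/125
= 0.0080

0.0080


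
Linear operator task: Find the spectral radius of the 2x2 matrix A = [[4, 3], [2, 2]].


For a 2x2 matrix, eigenvalues satisfy lambda^2 - (trace)*lambda + det = 0
trace = 4 + 2 = 6
det = 4*2 - 3*2 = 2
discriminant = 6^2 - 4*(2) = 28
spectral radius = max |eigenvalue| = 5.6458

5.6458


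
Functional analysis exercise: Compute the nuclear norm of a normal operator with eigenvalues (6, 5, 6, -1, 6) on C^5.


For a normal operator, singular values equal |eigenvalues|.
Trace norm = sum |lambda_i| = 6 + 5 + 6 + 1 + 6
= 24

24


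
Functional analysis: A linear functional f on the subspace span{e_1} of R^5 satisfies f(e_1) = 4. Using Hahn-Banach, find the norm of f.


The norm of f is given by ||f|| = sup_{||x||=1} |f(x)|.
On span{e_1}, ||e_1|| = 1, so ||f|| = |f(e_1)| / ||e_1||
= |4| / 1 = 4.0000

4.0000


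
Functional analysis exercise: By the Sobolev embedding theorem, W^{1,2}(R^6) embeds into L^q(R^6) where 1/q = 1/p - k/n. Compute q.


Using the Sobolev embedding formula: 1/q = 1/p - k/n
1/q = 1/2 - 1/6 = 1/3
q = 1/(1/3) = 3

3.0000


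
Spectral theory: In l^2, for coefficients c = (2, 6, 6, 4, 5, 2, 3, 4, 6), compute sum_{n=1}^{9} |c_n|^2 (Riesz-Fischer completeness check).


sum |c_n|^2 = 2^2 + 6^2 + 6^2 + 4^2 + 5^2 + 2^2 + 3^2 + 4^2 + 6^2
= 4 + 36 + 36 + 16 + 25 + 4 + 9 + 16 + 36
= 182

182


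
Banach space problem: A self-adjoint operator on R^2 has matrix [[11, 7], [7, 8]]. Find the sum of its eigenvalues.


For a self-adjoint (symmetric) matrix, the eigenvalues are real.
The sum of eigenvalues equals the trace of the matrix.
trace = 11 + 8 = 19

19


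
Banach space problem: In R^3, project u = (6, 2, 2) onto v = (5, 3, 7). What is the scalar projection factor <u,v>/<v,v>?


Computing <u,v> = 6*5 + 2*3 + 2*7 = 50
Computing <v,v> = 5^2 + 3^2 + 7^2 = 83
Projection coefficient = 50/83 = 0.6024

0.6024


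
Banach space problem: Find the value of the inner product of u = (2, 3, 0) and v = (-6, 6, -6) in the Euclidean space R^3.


Computing the standard inner product <u, v> = sum u_i * v_i
= 2*-6 + 3*6 + 0*-6
= -12 + 18 + 0
= 6

6


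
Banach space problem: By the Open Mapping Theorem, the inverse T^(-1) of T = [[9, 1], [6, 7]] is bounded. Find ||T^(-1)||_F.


det(T) = 9*7 - 1*6 = 57
T^(-1) = (1/57) * [[7, -1], [-6, 9]] = [[0.1228, -0.0175], [-0.1053, 0.1579]]
||T^(-1)||_F^2 = 0.1228^2 + (-0.0175)^2 + (-0.1053)^2 + 0.1579^2 = 0.0514
||T^(-1)||_F = sqrt(0.0514) = 0.2267

0.2267


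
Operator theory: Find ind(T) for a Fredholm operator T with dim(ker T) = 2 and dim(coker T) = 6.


The Fredholm index is defined as ind(T) = dim(ker T) - dim(coker T)
= 2 - 6
= -4

-4


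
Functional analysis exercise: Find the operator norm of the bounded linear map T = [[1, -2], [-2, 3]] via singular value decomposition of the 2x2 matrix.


A^T A = [[5, -8], [-8, 13]]
trace(A^T A) = 18, det(A^T A) = 1
discriminant = 18^2 - 4*1 = 320
Largest eigenvalue of A^T A = (trace + sqrt(disc))/2 = 17.9443
||T|| = sqrt(17.9443) = 4.2361

4.2361


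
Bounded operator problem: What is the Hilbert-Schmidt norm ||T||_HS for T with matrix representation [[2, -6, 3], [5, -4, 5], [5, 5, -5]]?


The Hilbert-Schmidt norm is sqrt(sum of squares of all entries).
Sum of squares = 2^2 + (-6)^2 + 3^2 + 5^2 + (-4)^2 + 5^2 + 5^2 + 5^2 + (-5)^2
= 4 + 36 + 9 + 25 + 16 + 25 + 25 + 25 + 25 = 190
||T||_HS = sqrt(190) = 13.7840

13.7840


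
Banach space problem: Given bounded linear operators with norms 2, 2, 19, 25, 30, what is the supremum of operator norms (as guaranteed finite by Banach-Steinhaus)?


By the Uniform Boundedness Principle, the supremum of norms is finite.
sup_k ||T_k|| = max(2, 2, 19, 25, 30) = 30

30


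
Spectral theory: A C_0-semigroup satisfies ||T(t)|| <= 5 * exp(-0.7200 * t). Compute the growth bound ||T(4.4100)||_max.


||T(4.4100)|| <= 5 * exp(-0.7200 * 4.4100)
= 5 * exp(-3.1752)
= 5 * 0.0418
= 0.2089

0.2089


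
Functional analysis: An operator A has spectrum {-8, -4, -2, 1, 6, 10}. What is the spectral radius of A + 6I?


Spectrum of A + 6I = {-2, 2, 4, 7, 12, 16}
Spectral radius = max |lambda| over the shifted spectrum
= max(2, 2, 4, 7, 12, 16) = 16

16


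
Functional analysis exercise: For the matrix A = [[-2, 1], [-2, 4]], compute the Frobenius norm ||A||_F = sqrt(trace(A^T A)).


||A||_F^2 = sum a_ij^2
= (-2)^2 + 1^2 + (-2)^2 + 4^2
= 4 + 1 + 4 + 16 = 25
||A||_F = sqrt(25) = 5.0000

5.0000


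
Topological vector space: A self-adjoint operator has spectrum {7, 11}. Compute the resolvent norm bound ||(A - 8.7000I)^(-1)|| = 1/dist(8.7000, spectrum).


dist(8.7000, {7, 11}) = min(|8.7000 - 7|, |8.7000 - 11|)
= min(1.7000, 2.3000) = 1.7000
Resolvent bound = 1/1.7000 = 0.5882

0.5882


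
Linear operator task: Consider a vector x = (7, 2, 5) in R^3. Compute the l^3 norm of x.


The l^3 norm = (sum |x_i|^3)^(1/3)
Sum of 3th powers = 343 + 8 + 125 = 476
||x||_3 = (476)^(1/3) = 7.8079

7.8079


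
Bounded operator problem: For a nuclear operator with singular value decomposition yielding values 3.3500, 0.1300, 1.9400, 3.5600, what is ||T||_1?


The nuclear norm is the sum of all singular values.
||T||_1 = 3.3500 + 0.1300 + 1.9400 + 3.5600
= 8.9800

8.9800


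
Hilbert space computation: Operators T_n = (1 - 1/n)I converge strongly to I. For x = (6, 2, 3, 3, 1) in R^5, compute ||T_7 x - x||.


T_7 x - x = (1 - 1/7)x - x = -x/7
||x|| = sqrt(59) = 7.6811
||T_7 x - x|| = ||x||/7 = 7.6811/7 = 1.0973

1.0973


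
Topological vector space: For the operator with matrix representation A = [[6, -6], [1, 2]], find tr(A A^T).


trace(A * A^T) = sum of squares of all entries
= 6^2 + (-6)^2 + 1^2 + 2^2
= 36 + 36 + 1 + 4
= 77

77


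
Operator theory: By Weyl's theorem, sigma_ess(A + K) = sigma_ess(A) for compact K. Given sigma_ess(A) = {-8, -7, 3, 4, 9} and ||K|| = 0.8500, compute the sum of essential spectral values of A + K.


By Weyl's theorem, the essential spectrum is invariant under compact perturbations.
sigma_ess(A + K) = sigma_ess(A) = {-8, -7, 3, 4, 9}
Sum = -8 + -7 + 3 + 4 + 9 = 1

1


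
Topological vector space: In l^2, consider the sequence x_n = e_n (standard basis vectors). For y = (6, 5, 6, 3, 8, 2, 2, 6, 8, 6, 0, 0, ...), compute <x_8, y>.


x_8 = e_8 is the standard basis vector with 1 in position 8.
<x_8, y> = y_8 = 6
As n -> infinity, <x_n, y> -> 0, confirming weak convergence of (x_n) to 0.

6


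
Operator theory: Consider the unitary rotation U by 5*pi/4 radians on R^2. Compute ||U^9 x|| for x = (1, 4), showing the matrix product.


U is a rotation by theta = 5*pi/4
U^9 = rotation by 9*theta = 45*pi/4 = 5*pi/4 (mod 2*pi)
cos(5*pi/4) = -0.7071, sin(5*pi/4) = -0.7071
U^9 x = (-0.7071 * 1 - -0.7071 * 4, -0.7071 * 1 + -0.7071 * 4)
= (2.1213, -3.5355)
||U^9 x|| = sqrt(2.1213^2 + (-3.5355)^2) = sqrt(17.0000) = 4.1231

4.1231


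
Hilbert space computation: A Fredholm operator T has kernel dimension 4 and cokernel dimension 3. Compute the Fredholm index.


The Fredholm index is defined as ind(T) = dim(ker T) - dim(coker T)
= 4 - 3
= 1

1


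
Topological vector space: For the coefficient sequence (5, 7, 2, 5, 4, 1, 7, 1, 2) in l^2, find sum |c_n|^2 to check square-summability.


sum |c_n|^2 = 5^2 + 7^2 + 2^2 + 5^2 + 4^2 + 1^2 + 7^2 + 1^2 + 2^2
= 25 + 49 + 4 + 25 + 16 + 1 + 49 + 1 + 4
= 174

174


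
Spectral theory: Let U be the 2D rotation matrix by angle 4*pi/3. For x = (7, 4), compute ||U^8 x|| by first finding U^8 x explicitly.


U is a rotation by theta = 4*pi/3
U^8 = rotation by 8*theta = 32*pi/3 = 2*pi/3 (mod 2*pi)
cos(2*pi/3) = -0.5000, sin(2*pi/3) = 0.8660
U^8 x = (-0.5000 * 7 - 0.8660 * 4, 0.8660 * 7 + -0.5000 * 4)
= (-6.9641, 4.0622)
||U^8 x|| = sqrt((-6.9641)^2 + 4.0622^2) = sqrt(65.0000) = 8.0623

8.0623


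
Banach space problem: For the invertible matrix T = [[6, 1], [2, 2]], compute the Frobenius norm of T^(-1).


det(T) = 6*2 - 1*2 = 10
T^(-1) = (1/10) * [[2, -1], [-2, 6]] = [[0.2000, -0.1000], [-0.2000, 0.6000]]
||T^(-1)||_F^2 = 0.2000^2 + (-0.1000)^2 + (-0.2000)^2 + 0.6000^2 = 0.4500
||T^(-1)||_F = sqrt(0.4500) = 0.6708

0.6708


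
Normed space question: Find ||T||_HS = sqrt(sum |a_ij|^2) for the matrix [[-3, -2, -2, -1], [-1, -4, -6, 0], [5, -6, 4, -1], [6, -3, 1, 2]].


The Hilbert-Schmidt norm is sqrt(sum of squares of all entries).
Sum of squares = (-3)^2 + (-2)^2 + (-2)^2 + (-1)^2 + (-1)^2 + (-4)^2 + (-6)^2 + 0^2 + 5^2 + (-6)^2 + 4^2 + (-1)^2 + 6^2 + (-3)^2 + 1^2 + 2^2
= 9 + 4 + 4 + 1 + 1 + 16 + 36 + 0 + 25 + 36 + 16 + 1 + 36 + 9 + 1 + 4 = 199
||T||_HS = sqrt(199) = 14.1067

14.1067


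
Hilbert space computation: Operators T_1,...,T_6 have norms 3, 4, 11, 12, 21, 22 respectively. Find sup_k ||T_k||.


By the Uniform Boundedness Principle, the supremum of norms is finite.
sup_k ||T_k|| = max(3, 4, 11, 12, 21, 22) = 22

22


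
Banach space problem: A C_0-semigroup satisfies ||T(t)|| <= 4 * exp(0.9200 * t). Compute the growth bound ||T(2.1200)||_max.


||T(2.1200)|| <= 4 * exp(0.9200 * 2.1200)
= 4 * exp(1.9504)
= 4 * 7.0315
= 28.1260

28.1260


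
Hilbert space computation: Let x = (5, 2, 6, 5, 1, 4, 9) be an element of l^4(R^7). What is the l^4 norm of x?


The l^4 norm = (sum |x_i|^4)^(1/4)
Sum of 4th powers = 625 + 16 + 1296 + 625 + 1 + 256 + 6561 = 9380
||x||_4 = (9380)^(1/4) = 9.8413

9.8413


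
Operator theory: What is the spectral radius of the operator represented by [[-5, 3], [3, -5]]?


For a 2x2 matrix, eigenvalues satisfy lambda^2 - (trace)*lambda + det = 0
trace = -5 + -5 = -10
det = -5*-5 - 3*3 = 16
discriminant = (-10)^2 - 4*(16) = 36
spectral radius = max |eigenvalue| = 8.0000

8.0000


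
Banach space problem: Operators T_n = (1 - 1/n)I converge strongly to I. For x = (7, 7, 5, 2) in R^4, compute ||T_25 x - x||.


T_25 x - x = (1 - 1/25)x - x = -x/25
||x|| = sqrt(127) = 11.2694
||T_25 x - x|| = ||x||/25 = 11.2694/25 = 0.4508

0.4508


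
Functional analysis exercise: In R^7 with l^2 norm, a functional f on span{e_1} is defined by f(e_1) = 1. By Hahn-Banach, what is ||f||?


The norm of f is given by ||f|| = sup_{||x||=1} |f(x)|.
On span{e_1}, ||e_1|| = 1, so ||f|| = |f(e_1)| / ||e_1||
= |1| / 1 = 1.0000

1.0000


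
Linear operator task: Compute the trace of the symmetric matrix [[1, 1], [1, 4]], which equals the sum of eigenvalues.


For a self-adjoint (symmetric) matrix, the eigenvalues are real.
The sum of eigenvalues equals the trace of the matrix.
trace = 1 + 4 = 5

5


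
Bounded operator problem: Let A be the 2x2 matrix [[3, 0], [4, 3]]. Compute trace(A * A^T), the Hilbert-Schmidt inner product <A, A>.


trace(A * A^T) = sum of squares of all entries
= 3^2 + 0^2 + 4^2 + 3^2
= 9 + 0 + 16 + 9
= 34

34


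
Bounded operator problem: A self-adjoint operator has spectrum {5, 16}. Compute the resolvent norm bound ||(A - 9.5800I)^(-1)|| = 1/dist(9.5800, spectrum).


dist(9.5800, {5, 16}) = min(|9.5800 - 5|, |9.5800 - 16|)
= min(4.5800, 6.4200) = 4.5800
Resolvent bound = 1/4.5800 = 0.2183

0.2183


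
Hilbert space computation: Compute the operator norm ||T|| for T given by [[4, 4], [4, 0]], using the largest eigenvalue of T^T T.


A^T A = [[32, 16], [16, 16]]
trace(A^T A) = 48, det(A^T A) = 256
discriminant = 48^2 - 4*256 = 1280
Largest eigenvalue of A^T A = (trace + sqrt(disc))/2 = 41.8885
||T|| = sqrt(41.8885) = 6.4721

6.4721


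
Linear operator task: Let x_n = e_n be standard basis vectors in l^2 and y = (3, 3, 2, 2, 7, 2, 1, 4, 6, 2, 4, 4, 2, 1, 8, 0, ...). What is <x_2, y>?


x_2 = e_2 is the standard basis vector with 1 in position 2.
<x_2, y> = y_2 = 3
As n -> infinity, <x_n, y> -> 0, confirming weak convergence of (x_n) to 0.

3


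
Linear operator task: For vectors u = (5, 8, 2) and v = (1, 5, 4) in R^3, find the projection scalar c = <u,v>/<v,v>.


Computing <u,v> = 5*1 + 8*5 + 2*4 = 53
Computing <v,v> = 1^2 + 5^2 + 4^2 = 42
Projection coefficient = 53/42 = 1.2619

1.2619


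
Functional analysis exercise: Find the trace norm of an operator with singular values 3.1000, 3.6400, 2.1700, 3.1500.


The nuclear norm is the sum of all singular values.
||T||_1 = 3.1000 + 3.6400 + 2.1700 + 3.1500
= 12.0600

12.0600


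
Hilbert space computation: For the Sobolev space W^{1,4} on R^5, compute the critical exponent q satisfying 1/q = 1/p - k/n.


Using the Sobolev embedding formula: 1/q = 1/p - k/n
1/q = 1/4 - 1/5 = 1/20
q = 1/(1/20) = 20

20.0000


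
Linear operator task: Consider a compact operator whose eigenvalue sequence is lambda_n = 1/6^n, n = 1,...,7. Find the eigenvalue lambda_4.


The eigenvalue formula gives lambda_4 = 1/6^4
= 1/1296
= 7.7160e-04

7.7160e-04


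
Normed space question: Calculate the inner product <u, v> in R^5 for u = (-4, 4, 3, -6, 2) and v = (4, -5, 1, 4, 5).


Computing the standard inner product <u, v> = sum u_i * v_i
= -4*4 + 4*-5 + 3*1 + -6*4 + 2*5
= -16 + -20 + 3 + -24 + 10
= -47

-47


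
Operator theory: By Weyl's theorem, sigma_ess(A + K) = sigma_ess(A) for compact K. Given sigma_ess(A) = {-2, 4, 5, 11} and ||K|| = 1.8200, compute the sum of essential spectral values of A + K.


By Weyl's theorem, the essential spectrum is invariant under compact perturbations.
sigma_ess(A + K) = sigma_ess(A) = {-2, 4, 5, 11}
Sum = -2 + 4 + 5 + 11 = 18

18


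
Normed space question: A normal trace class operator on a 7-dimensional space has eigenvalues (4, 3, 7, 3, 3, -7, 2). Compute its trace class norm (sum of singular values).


For a normal operator, singular values equal |eigenvalues|.
Trace norm = sum |lambda_i| = 4 + 3 + 7 + 3 + 3 + 7 + 2
= 29

29


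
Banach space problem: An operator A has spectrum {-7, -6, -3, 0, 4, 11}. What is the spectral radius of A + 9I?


Spectrum of A + 9I = {2, 3, 6, 9, 13, 20}
Spectral radius = max |lambda| over the shifted spectrum
= max(2, 3, 6, 9, 13, 20) = 20

20


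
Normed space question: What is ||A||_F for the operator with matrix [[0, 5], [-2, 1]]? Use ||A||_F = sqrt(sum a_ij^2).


||A||_F^2 = sum a_ij^2
= 0^2 + 5^2 + (-2)^2 + 1^2
= 0 + 25 + 4 + 1 = 30
||A||_F = sqrt(30) = 5.4772

5.4772


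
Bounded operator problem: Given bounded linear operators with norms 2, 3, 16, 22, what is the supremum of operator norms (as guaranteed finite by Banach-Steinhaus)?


By the Uniform Boundedness Principle, the supremum of norms is finite.
sup_k ||T_k|| = max(2, 3, 16, 22) = 22

22


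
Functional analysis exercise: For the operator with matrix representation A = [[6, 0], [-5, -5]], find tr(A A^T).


trace(A * A^T) = sum of squares of all entries
= 6^2 + 0^2 + (-5)^2 + (-5)^2
= 36 + 0 + 25 + 25
= 86

86


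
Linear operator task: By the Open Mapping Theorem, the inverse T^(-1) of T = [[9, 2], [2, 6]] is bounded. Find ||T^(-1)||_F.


det(T) = 9*6 - 2*2 = 50
T^(-1) = (1/50) * [[6, -2], [-2, 9]] = [[0.1200, -0.0400], [-0.0400, 0.1800]]
||T^(-1)||_F^2 = 0.1200^2 + (-0.0400)^2 + (-0.0400)^2 + 0.1800^2 = 0.0500
||T^(-1)||_F = sqrt(0.0500) = 0.2236

0.2236


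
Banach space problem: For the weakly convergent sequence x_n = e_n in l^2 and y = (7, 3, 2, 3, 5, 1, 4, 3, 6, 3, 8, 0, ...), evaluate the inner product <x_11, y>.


x_11 = e_11 is the standard basis vector with 1 in position 11.
<x_11, y> = y_11 = 8
As n -> infinity, <x_n, y> -> 0, confirming weak convergence of (x_n) to 0.

8


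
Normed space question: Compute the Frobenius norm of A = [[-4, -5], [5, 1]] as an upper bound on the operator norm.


||A||_F^2 = sum a_ij^2
= (-4)^2 + (-5)^2 + 5^2 + 1^2
= 16 + 25 + 25 + 1 = 67
||A||_F = sqrt(67) = 8.1854

8.1854


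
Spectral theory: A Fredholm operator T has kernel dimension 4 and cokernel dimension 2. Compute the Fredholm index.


The Fredholm index is defined as ind(T) = dim(ker T) - dim(coker T)
= 4 - 2
= 2

2


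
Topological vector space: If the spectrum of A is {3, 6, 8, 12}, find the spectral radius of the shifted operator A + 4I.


Spectrum of A + 4I = {7, 10, 12, 16}
Spectral radius = max |lambda| over the shifted spectrum
= max(7, 10, 12, 16) = 16

16


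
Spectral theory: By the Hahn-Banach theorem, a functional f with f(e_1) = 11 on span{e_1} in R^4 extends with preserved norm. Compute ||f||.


The norm of f is given by ||f|| = sup_{||x||=1} |f(x)|.
On span{e_1}, ||e_1|| = 1, so ||f|| = |f(e_1)| / ||e_1||
= |11| / 1 = 11.0000

11.0000


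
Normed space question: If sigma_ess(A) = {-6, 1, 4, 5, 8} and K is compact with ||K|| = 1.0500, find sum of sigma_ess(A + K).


By Weyl's theorem, the essential spectrum is invariant under compact perturbations.
sigma_ess(A + K) = sigma_ess(A) = {-6, 1, 4, 5, 8}
Sum = -6 + 1 + 4 + 5 + 8 = 12

12


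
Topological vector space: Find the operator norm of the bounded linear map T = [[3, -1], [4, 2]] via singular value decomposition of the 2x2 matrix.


A^T A = [[25, 5], [5, 5]]
trace(A^T A) = 30, det(A^T A) = 100
discriminant = 30^2 - 4*100 = 500
Largest eigenvalue of A^T A = (trace + sqrt(disc))/2 = 26.1803
||T|| = sqrt(26.1803) = 5.1167

5.1167
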